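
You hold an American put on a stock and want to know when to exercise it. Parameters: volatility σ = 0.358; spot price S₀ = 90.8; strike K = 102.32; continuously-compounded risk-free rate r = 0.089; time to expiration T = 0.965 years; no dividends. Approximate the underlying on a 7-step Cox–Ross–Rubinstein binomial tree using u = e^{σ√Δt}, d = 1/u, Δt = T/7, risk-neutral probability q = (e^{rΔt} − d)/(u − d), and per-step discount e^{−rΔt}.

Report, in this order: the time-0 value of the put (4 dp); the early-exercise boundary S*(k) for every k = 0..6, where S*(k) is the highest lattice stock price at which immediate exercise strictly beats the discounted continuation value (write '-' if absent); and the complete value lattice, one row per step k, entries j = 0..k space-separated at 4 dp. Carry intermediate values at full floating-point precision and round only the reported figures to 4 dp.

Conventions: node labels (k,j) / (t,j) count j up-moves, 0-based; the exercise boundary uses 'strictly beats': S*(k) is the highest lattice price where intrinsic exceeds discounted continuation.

params: Δt=0.13786 u=1.14216 d=0.87553 q=0.51312 e^(-rΔt)=0.98781
t_7 payoffs: 66.5108 55.6058 41.3798 22.8216 0.0000 0.0000 0.0000 0.0000
t_6: node(6,0) S=40.8998 payoff=61.4202 vs cont=60.1725 → 61.4202 [stop]  node(6,1) S=53.3551 payoff=48.9649 vs cont=47.7171 → 48.9649 [stop]  node(6,2) S=69.6035 payoff=32.7165 vs cont=31.4688 → 32.7165 [stop]  node(6,3) S=90.8000 payoff=11.5200 vs cont=10.9759 → 11.5200 [stop]  node(6,4) S=118.4515 payoff=0.0000 vs cont=0.0000 → 0.0000 [wait]  node(6,5) S=154.5238 payoff=0.0000 vs cont=0.0000 → 0.0000 [wait]  node(6,6) S=201.5813 payoff=0.0000 vs cont=0.0000 → 0.0000 [wait]  ⇒ S*(6)=90.8000
t_5: node(5,0) S=46.7142 payoff=55.6058 vs cont=54.3581 → 55.6058 [stop]  node(5,1) S=60.9402 payoff=41.3798 vs cont=40.1321 → 41.3798 [stop]  node(5,2) S=79.4984 payoff=22.8216 vs cont=21.5739 → 22.8216 [stop]  node(5,3) S=103.7082 payoff=0.0000 vs cont=5.5405 → 5.5405 [wait]  node(5,4) S=135.2907 payoff=0.0000 vs cont=0.0000 → 0.0000 [wait]  node(5,5) S=176.4911 payoff=0.0000 vs cont=0.0000 → 0.0000 [wait]  ⇒ S*(5)=79.4984
t_4: node(4,0) S=53.3551 payoff=48.9649 vs cont=47.7171 → 48.9649 [stop]  node(4,1) S=69.6035 payoff=32.7165 vs cont=31.4688 → 32.7165 [stop]  node(4,2) S=90.8000 payoff=11.5200 vs cont=13.7842 → 13.7842 [wait]  node(4,3) S=118.4515 payoff=0.0000 vs cont=2.6647 → 2.6647 [wait]  node(4,4) S=154.5238 payoff=0.0000 vs cont=0.0000 → 0.0000 [wait]  ⇒ S*(4)=69.6035
t_3: node(3,0) S=60.9402 payoff=41.3798 vs cont=40.1321 → 41.3798 [stop]  node(3,1) S=79.4984 payoff=22.8216 vs cont=22.7215 → 22.8216 [stop]  node(3,2) S=103.7082 payoff=0.0000 vs cont=7.9800 → 7.9800 [wait]  node(3,3) S=135.2907 payoff=0.0000 vs cont=1.2816 → 1.2816 [wait]  ⇒ S*(3)=79.4984
t_2: node(2,0) S=69.6035 payoff=32.7165 vs cont=31.4688 → 32.7165 [stop]  node(2,1) S=90.8000 payoff=11.5200 vs cont=15.0207 → 15.0207 [wait]  node(2,2) S=118.4515 payoff=0.0000 vs cont=4.4875 → 4.4875 [wait]  ⇒ S*(2)=69.6035
t_1: node(1,0) S=79.4984 payoff=22.8216 vs cont=23.3482 → 23.3482 [wait]  node(1,1) S=103.7082 payoff=0.0000 vs cont=9.4987 → 9.4987 [wait]  ⇒ S*(1)=-
t_0: node(0,0) S=90.8000 payoff=11.5200 vs cont=16.0437 → 16.0437 [wait]  ⇒ S*(0)=-

price = 16.0437
boundary = - - 69.6035 79.4984 69.6035 79.4984 90.8000
tree:
16.0437
23.3482 9.4987
32.7165 15.0207 4.4875
41.3798 22.8216 7.9800 1.2816
48.9649 32.7165 13.7842 2.6647 0.0000
55.6058 41.3798 22.8216 5.5405 0.0000 0.0000
61.4202 48.9649 32.7165 11.5200 0.0000 0.0000 0.0000
66.5108 55.6058 41.3798 22.8216 0.0000 0.0000 0.0000 0.0000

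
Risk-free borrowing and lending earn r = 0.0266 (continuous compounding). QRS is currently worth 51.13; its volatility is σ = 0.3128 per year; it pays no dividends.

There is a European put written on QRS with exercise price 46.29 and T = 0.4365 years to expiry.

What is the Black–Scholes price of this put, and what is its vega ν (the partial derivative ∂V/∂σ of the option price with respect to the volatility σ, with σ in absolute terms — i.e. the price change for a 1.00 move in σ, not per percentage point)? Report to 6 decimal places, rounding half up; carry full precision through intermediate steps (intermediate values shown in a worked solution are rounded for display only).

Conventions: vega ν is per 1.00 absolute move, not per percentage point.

σ√T = 0.3128·√0.4365 = 0.206661
d₁ = (ln(S/K) + (r+σ²/2)T) / (σ√T) = (ln(51.13/46.29) + (0.0266+0.3128²/2)·0.4365) / 0.206661 = (0.099445 + 0.032965) / 0.206661 = 0.640714
d₂ = d₁ − σ√T = 0.640714 − 0.206661 = 0.434053
e^{−rT} = 0.988456
N(−d₁) = 0.260854,  N(−d₂) = 0.332125
Put price V = K·e^{−rT}·N(−d₂) − S·N(−d₁) = 15.196588 − 13.337472 = 1.859115
φ(d₁) = (1/√(2π))·e^{−d₁²/2} = 0.324914
ν = S·φ(d₁)·√T = 10.975791

price = 1.859115
ν = 10.975791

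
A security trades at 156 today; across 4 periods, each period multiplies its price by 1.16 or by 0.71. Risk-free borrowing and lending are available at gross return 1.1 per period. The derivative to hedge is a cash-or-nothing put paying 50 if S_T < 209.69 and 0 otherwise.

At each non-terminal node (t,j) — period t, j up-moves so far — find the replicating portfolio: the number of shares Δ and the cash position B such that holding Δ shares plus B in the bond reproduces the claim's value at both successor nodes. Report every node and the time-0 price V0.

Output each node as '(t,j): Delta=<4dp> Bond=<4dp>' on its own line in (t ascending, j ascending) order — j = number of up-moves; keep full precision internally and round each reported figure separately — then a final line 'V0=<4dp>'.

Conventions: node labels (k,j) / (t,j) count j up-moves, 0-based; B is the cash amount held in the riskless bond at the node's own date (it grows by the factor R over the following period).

Since d<R<u, set p* = (R−d)/(u−d) = 0.8667; price each node as the discounted p*-expectation of its children.
Expiry values: V(4,0)=50.0000, V(4,1)=50.0000, V(4,2)=50.0000, V(4,3)=50.0000, V(4,4)=0.0000
Node (3,0) S=55.8341: V=(p*·50.0000+(1−p*)·50.0000)/1.1=45.4545; Δ=(50.0000−50.0000)/(64.7676−39.6422)=0.0000; B=V−Δ·S=45.4545
Node (3,1) S=91.2219: V=(p*·50.0000+(1−p*)·50.0000)/1.1=45.4545; Δ=(50.0000−50.0000)/(105.8174−64.7676)=0.0000; B=V−Δ·S=45.4545
Node (3,2) S=149.0387: V=(p*·50.0000+(1−p*)·50.0000)/1.1=45.4545; Δ=(50.0000−50.0000)/(172.8848−105.8174)=0.0000; B=V−Δ·S=45.4545
Node (3,3) S=243.4998: V=(p*·0.0000+(1−p*)·50.0000)/1.1=6.0606; Δ=(0.0000−50.0000)/(282.4597−172.8848)=-0.4563; B=V−Δ·S=117.1717
Node (2,0) S=78.6396: V=(p*·45.4545+(1−p*)·45.4545)/1.1=41.3223; Δ=(45.4545−45.4545)/(91.2219−55.8341)=0.0000; B=V−Δ·S=41.3223
Node (2,1) S=128.4816: V=(p*·45.4545+(1−p*)·45.4545)/1.1=41.3223; Δ=(45.4545−45.4545)/(149.0387−91.2219)=0.0000; B=V−Δ·S=41.3223
Node (2,2) S=209.9136: V=(p*·6.0606+(1−p*)·45.4545)/1.1=10.2847; Δ=(6.0606−45.4545)/(243.4998−149.0387)=-0.4170; B=V−Δ·S=97.8268
Node (1,0) S=110.7600: V=(p*·41.3223+(1−p*)·41.3223)/1.1=37.5657; Δ=(41.3223−41.3223)/(128.4816−78.6396)=0.0000; B=V−Δ·S=37.5657
Node (1,1) S=180.9600: V=(p*·10.2847+(1−p*)·41.3223)/1.1=13.1118; Δ=(10.2847−41.3223)/(209.9136−128.4816)=-0.3811; B=V−Δ·S=82.0844
Node (0,0) S=156.0000: V=(p*·13.1118+(1−p*)·37.5657)/1.1=14.8840; Δ=(13.1118−37.5657)/(180.9600−110.7600)=-0.3483; B=V−Δ·S=69.2260
Check: Δ(0,0)·S0 + B(0,0) = 14.8840 = V0.

(0,0): Delta=-0.3483 Bond=69.2260
(1,0): Delta=0.0000 Bond=37.5657
(1,1): Delta=-0.3811 Bond=82.0844
(2,0): Delta=0.0000 Bond=41.3223
(2,1): Delta=0.0000 Bond=41.3223
(2,2): Delta=-0.4170 Bond=97.8268
(3,0): Delta=0.0000 Bond=45.4545
(3,1): Delta=0.0000 Bond=45.4545
(3,2): Delta=0.0000 Bond=45.4545
(3,3): Delta=-0.4563 Bond=117.1717
V0=14.8840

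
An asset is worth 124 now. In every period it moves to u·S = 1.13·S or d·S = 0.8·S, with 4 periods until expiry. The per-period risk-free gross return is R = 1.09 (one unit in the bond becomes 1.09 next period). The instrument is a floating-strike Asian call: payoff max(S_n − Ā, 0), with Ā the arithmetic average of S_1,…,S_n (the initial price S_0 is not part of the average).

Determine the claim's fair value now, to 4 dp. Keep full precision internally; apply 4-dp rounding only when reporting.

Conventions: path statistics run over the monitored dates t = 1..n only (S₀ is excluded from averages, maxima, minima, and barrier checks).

With p* = (R−d)/(u−d) = 0.8788, sum probability × payoff across the paths and divide by R^4.
Enumerate all 2^4 = 16 price paths (U = up ×1.13, D = down ×0.8); each path with k up-moves has probability p*^k·(1−p*)^(4−k).
DDDD: Ā=73.2096, payoff=0.0000, prob=0.000216
UDDD: Ā=103.4086, payoff=0.0000, prob=0.001565
DUDD: Ā=93.1786, payoff=0.0000, prob=0.001565
UUDD: Ā=131.6147, payoff=0.0000, prob=0.011346
DDUD: Ā=84.9946, payoff=0.0000, prob=0.001565
UDUD: Ā=120.0548, payoff=0.0000, prob=0.011346
DUUD: Ā=109.8248, payoff=0.0000, prob=0.011346
UUUD: Ā=155.1276, payoff=0.0000, prob=0.082262
DDDU: Ā=78.4474, payoff=0.0000, prob=0.001565
UDDU: Ā=110.8069, payoff=0.0000, prob=0.011346
DUDU: Ā=100.5769, payoff=0.7579, prob=0.011346
UUDU: Ā=142.0649, payoff=1.0705, prob=0.082262
DDUU: Ā=92.3929, payoff=8.9419, prob=0.011346
UDUU: Ā=130.5050, payoff=12.6304, prob=0.082262
DUUU: Ā=120.2750, payoff=22.8604, prob=0.082262
UUUU: Ā=169.8884, payoff=32.2903, prob=0.596398
Price = Σ prob·payoff / R^4 = 22.375557 / 1.411582 = 15.8514

price = 15.8514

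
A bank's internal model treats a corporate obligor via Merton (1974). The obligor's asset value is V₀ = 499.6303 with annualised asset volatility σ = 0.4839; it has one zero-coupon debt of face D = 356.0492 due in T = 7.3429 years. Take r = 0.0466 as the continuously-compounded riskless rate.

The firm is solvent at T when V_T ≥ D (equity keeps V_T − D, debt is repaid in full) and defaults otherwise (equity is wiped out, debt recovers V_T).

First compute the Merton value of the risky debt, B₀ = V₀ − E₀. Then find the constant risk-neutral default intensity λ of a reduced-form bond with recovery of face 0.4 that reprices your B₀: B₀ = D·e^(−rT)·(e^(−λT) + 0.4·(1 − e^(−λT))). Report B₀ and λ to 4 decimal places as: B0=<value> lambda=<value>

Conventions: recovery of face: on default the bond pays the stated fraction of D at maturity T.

With assets at 499.6303 and a single debt payment of 356.0492 at 7.3429 years:
d₁ = [ln(V₀/D) + (r + σ²/2)T] / (σ√T)
   = [ln(499.6303/356.0492) + (0.0466 + 0.5·0.4839²)·7.3429] / (0.4839·√7.3429)
   = [0.338800 + 1.201883] / 1.311262 = 1.174962
d₂ = d₁ − σ√T = 1.174962 − 1.311262 = -0.136300
N(d₁) = 0.879995,  N(d₂) = 0.445792,  e^(−rT) = 0.710221
E₀ = V₀·N(d₁) − D·e^(−rT)·N(d₂)
   = 499.6303·0.879995 − 356.0492·0.710221·0.445792 = 326.943126
B₀ = V₀ − E₀ = 499.6303 − 326.943126 = 172.687174
e^(−λT) = (B₀·e^(rT)/D − 0.4)/(1 − 0.4) = (172.6872·1.408013/356.0492 − 0.4)/0.6 = 0.47149878
λ = −ln(0.47149878)/7.3429 = 0.102390

B0=172.6872 lambda=0.1024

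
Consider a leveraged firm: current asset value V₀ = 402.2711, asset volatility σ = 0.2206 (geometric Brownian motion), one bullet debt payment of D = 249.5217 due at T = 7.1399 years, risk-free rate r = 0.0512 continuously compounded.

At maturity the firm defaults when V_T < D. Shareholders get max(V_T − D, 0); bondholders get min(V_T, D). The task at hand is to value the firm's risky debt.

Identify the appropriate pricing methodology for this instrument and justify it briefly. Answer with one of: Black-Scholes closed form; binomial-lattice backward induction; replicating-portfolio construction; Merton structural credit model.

Key observation: the question is about default risk generated by asset-value dynamics against a debt face of 249.5217 — the structural framework prices exactly that.

framework: Merton structural credit model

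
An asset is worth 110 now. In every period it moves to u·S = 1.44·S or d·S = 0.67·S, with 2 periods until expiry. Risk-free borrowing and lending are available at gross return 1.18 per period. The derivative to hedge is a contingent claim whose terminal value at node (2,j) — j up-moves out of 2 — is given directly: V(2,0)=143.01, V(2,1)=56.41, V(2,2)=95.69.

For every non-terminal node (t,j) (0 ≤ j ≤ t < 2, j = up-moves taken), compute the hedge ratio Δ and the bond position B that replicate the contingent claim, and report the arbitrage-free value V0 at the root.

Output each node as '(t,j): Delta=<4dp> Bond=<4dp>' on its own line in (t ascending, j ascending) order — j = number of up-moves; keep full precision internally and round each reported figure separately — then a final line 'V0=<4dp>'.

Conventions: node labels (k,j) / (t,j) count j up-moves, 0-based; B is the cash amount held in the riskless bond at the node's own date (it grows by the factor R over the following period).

No-arbitrage ⇒ martingale measure with p* = (R−d)/(u−d) = 0.6623.
At maturity the claim pays: V(2,0)=143.0100, V(2,1)=56.4100, V(2,2)=95.6900
Node (1,0) S=73.7000: V=(p*·56.4100+(1−p*)·143.0100)/1.18=72.5861; Δ=(56.4100−143.0100)/(106.1280−49.3790)=-1.5260; B=V−Δ·S=185.0536
Node (1,1) S=158.4000: V=(p*·95.6900+(1−p*)·56.4100)/1.18=69.8531; Δ=(95.6900−56.4100)/(228.0960−106.1280)=0.3221; B=V−Δ·S=18.8401
Node (0,0) S=110.0000: V=(p*·69.8531+(1−p*)·72.5861)/1.18=59.9796; Δ=(69.8531−72.5861)/(158.4000−73.7000)=-0.0323; B=V−Δ·S=63.5289
Check: Δ(0,0)·S0 + B(0,0) = 59.9796 = V0.

(0,0): Delta=-0.0323 Bond=63.5289
(1,0): Delta=-1.5260 Bond=185.0536
(1,1): Delta=0.3221 Bond=18.8401
V0=59.9796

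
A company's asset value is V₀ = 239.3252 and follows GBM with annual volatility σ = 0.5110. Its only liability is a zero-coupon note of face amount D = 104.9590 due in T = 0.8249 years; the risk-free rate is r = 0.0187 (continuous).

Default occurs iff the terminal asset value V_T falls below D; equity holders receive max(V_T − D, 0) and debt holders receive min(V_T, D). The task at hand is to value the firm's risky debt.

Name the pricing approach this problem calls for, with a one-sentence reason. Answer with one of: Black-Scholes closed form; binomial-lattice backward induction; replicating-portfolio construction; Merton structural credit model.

Key observation: the data describe a firm's assets (V₀ = 239.3252, GBM) and a single zero-coupon debt of face 104.9590, so credit quantities follow from equity-as-call in the structural model.

framework: Merton structural credit model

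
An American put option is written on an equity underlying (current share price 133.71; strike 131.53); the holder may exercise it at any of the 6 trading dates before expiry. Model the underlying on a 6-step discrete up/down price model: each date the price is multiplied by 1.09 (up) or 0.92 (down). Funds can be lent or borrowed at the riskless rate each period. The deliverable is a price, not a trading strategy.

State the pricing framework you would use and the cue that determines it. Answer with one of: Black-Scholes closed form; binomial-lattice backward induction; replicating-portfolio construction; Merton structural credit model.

Key observation: with exercise allowed before expiry on a discrete up/down model (6 steps from spot 133.71), the strike-131.53 put's value must be rolled back through the tree testing early exercise at each node.

framework: binomial-lattice backward induction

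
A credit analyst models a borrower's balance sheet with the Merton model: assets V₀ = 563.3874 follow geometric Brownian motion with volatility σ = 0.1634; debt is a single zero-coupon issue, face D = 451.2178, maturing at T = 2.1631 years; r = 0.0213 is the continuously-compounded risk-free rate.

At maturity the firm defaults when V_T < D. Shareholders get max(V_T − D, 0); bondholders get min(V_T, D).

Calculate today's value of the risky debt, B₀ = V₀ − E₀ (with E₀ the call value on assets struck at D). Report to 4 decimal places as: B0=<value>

B0=423.0591

Equity is a call on the firm's assets struck at D = 451.2178:
d₁ = [ln(V₀/D) + (r + σ²/2)T] / (σ√T)
   = [ln(563.3874/451.2178) + (0.0213 + 0.5·0.1634²)·2.1631] / (0.1634·√2.1631)
   = [0.222017 + 0.074951] / 0.240320 = 1.235719
d₂ = d₁ − σ√T = 1.235719 − 0.240320 = 0.995399
N(d₁) = 0.891718,  N(d₂) = 0.840229,  e^(−rT) = 0.954971
E₀ = V₀·N(d₁) − D·e^(−rT)·N(d₂)
   = 563.3874·0.891718 − 451.2178·0.954971·0.840229 = 140.328333
B₀ = V₀ − E₀ = 563.3874 − 140.328333 = 423.059067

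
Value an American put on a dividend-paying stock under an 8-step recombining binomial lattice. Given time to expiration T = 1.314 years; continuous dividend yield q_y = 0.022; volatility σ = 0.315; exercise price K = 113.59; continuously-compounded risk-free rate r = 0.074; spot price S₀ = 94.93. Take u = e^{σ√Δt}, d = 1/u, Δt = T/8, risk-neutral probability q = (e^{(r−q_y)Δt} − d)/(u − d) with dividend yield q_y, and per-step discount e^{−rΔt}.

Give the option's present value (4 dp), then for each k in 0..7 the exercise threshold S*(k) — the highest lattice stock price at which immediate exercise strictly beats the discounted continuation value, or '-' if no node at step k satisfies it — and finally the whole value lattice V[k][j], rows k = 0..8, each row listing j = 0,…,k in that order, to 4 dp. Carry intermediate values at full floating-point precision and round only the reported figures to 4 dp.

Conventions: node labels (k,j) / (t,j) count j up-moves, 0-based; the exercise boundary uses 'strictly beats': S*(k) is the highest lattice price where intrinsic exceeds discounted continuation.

price = 22.3269
boundary = - - 73.5389 83.5527 73.5389 83.5527 73.5389 83.5527
tree:
22.3269
30.3804 14.8701
40.0511 21.5133 8.6325
48.8647 30.0373 13.5691 3.9386
56.6220 40.0511 20.6189 6.8959 1.0965
63.4496 48.8647 30.0373 11.7645 2.2270 0.0000
69.4589 56.6220 40.0511 19.3417 4.5233 0.0000 0.0000
74.7480 63.4496 48.8647 30.0373 9.1872 0.0000 0.0000 0.0000
79.4032 69.4589 56.6220 40.0511 18.6600 0.0000 0.0000 0.0000 0.0000

params: Δt=0.16425 u=1.13617 d=0.88015 q=0.50163 e^(-rΔt)=0.98792
t_8 payoffs: 79.4032 69.4589 56.6220 40.0511 18.6600 0.0000 0.0000 0.0000 0.0000
t_7: node(7,0) S=38.8420 payoff=74.7480 vs cont=73.5158 → 74.7480 [stop]  node(7,1) S=50.1404 payoff=63.4496 vs cont=62.2582 → 63.4496 [stop]  node(7,2) S=64.7253 payoff=48.8647 vs cont=47.7259 → 48.8647 [stop]  node(7,3) S=83.5527 payoff=30.0373 vs cont=28.9664 → 30.0373 [stop]  node(7,4) S=107.8566 payoff=5.7334 vs cont=9.1872 → 9.1872 [wait]  node(7,5) S=139.2300 payoff=0.0000 vs cont=0.0000 → 0.0000 [wait]  node(7,6) S=179.7294 payoff=0.0000 vs cont=0.0000 → 0.0000 [wait]  node(7,7) S=232.0092 payoff=0.0000 vs cont=0.0000 → 0.0000 [wait]  ⇒ S*(7)=83.5527
t_6: node(6,0) S=44.1311 payoff=69.4589 vs cont=68.2458 → 69.4589 [stop]  node(6,1) S=56.9680 payoff=56.6220 vs cont=55.4552 → 56.6220 [stop]  node(6,2) S=73.5389 payoff=40.0511 vs cont=38.9441 → 40.0511 [stop]  node(6,3) S=94.9300 payoff=18.6600 vs cont=19.3417 → 19.3417 [wait]  node(6,4) S=122.5433 payoff=0.0000 vs cont=4.5233 → 4.5233 [wait]  node(6,5) S=158.1889 payoff=0.0000 vs cont=0.0000 → 0.0000 [wait]  node(6,6) S=204.2030 payoff=0.0000 vs cont=0.0000 → 0.0000 [wait]  ⇒ S*(6)=73.5389
t_5: node(5,0) S=50.1404 payoff=63.4496 vs cont=62.2582 → 63.4496 [stop]  node(5,1) S=64.7253 payoff=48.8647 vs cont=47.7259 → 48.8647 [stop]  node(5,2) S=83.5527 payoff=30.0373 vs cont=29.3043 → 30.0373 [stop]  node(5,3) S=107.8566 payoff=5.7334 vs cont=11.7645 → 11.7645 [wait]  node(5,4) S=139.2300 payoff=0.0000 vs cont=2.2270 → 2.2270 [wait]  node(5,5) S=179.7294 payoff=0.0000 vs cont=0.0000 → 0.0000 [wait]  ⇒ S*(5)=83.5527
t_4: node(4,0) S=56.9680 payoff=56.6220 vs cont=55.4552 → 56.6220 [stop]  node(4,1) S=73.5389 payoff=40.0511 vs cont=38.9441 → 40.0511 [stop]  node(4,2) S=94.9300 payoff=18.6600 vs cont=20.6189 → 20.6189 [wait]  node(4,3) S=122.5433 payoff=0.0000 vs cont=6.8959 → 6.8959 [wait]  node(4,4) S=158.1889 payoff=0.0000 vs cont=1.0965 → 1.0965 [wait]  ⇒ S*(4)=73.5389
t_3: node(3,0) S=64.7253 payoff=48.8647 vs cont=47.7259 → 48.8647 [stop]  node(3,1) S=83.5527 payoff=30.0373 vs cont=29.9372 → 30.0373 [stop]  node(3,2) S=107.8566 payoff=5.7334 vs cont=13.5691 → 13.5691 [wait]  node(3,3) S=139.2300 payoff=0.0000 vs cont=3.9386 → 3.9386 [wait]  ⇒ S*(3)=83.5527
t_2: node(2,0) S=73.5389 payoff=40.0511 vs cont=38.9441 → 40.0511 [stop]  node(2,1) S=94.9300 payoff=18.6600 vs cont=21.5133 → 21.5133 [wait]  node(2,2) S=122.5433 payoff=0.0000 vs cont=8.6325 → 8.6325 [wait]  ⇒ S*(2)=73.5389
t_1: node(1,0) S=83.5527 payoff=30.0373 vs cont=30.3804 → 30.3804 [wait]  node(1,1) S=107.8566 payoff=5.7334 vs cont=14.8701 → 14.8701 [wait]  ⇒ S*(1)=-
t_0: node(0,0) S=94.9300 payoff=18.6600 vs cont=22.3269 → 22.3269 [wait]  ⇒ S*(0)=-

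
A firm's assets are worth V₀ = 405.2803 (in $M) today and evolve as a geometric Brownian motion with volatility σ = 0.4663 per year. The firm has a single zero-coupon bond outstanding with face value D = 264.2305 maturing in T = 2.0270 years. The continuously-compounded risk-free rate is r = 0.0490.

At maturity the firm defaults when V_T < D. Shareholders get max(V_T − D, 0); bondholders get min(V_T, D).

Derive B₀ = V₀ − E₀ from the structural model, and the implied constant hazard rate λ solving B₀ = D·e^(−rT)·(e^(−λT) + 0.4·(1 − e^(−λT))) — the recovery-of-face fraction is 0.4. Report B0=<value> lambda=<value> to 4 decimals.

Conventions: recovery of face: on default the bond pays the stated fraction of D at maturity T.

Equity is a call on the firm's assets struck at D = 264.2305:
d₁ = [ln(V₀/D) + (r + σ²/2)T] / (σ√T)
   = [ln(405.2803/264.2305) + (0.0490 + 0.5·0.4663²)·2.0270] / (0.4663·√2.0270)
   = [0.427757 + 0.319694] / 0.663884 = 1.125876
d₂ = d₁ − σ√T = 1.125876 − 0.663884 = 0.461992
N(d₁) = 0.869891,  N(d₂) = 0.677956,  e^(−rT) = 0.905450
E₀ = V₀·N(d₁) − D·e^(−rT)·N(d₂)
   = 405.2803·0.869891 − 264.2305·0.905450·0.677956 = 190.350264
B₀ = V₀ − E₀ = 405.2803 − 190.350264 = 214.930036
e^(−λT) = (B₀·e^(rT)/D − 0.4)/(1 − 0.4) = (214.9300·1.104423/264.2305 − 0.4)/0.6 = 0.83059695
λ = −ln(0.83059695)/2.0270 = 0.091569

B0=214.9300 lambda=0.0916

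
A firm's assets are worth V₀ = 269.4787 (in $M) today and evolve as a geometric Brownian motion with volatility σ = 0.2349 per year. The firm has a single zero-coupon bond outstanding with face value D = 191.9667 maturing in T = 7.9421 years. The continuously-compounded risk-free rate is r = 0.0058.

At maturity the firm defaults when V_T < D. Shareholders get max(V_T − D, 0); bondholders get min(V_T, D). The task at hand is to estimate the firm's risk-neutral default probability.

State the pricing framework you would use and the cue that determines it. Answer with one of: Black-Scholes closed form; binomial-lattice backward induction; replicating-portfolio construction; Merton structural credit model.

framework: Merton structural credit model

Key observation: a levered firm with one bullet debt due at 7.9421 years is the canonical structural-credit setup: equity is a call on the firm's assets struck at the face value.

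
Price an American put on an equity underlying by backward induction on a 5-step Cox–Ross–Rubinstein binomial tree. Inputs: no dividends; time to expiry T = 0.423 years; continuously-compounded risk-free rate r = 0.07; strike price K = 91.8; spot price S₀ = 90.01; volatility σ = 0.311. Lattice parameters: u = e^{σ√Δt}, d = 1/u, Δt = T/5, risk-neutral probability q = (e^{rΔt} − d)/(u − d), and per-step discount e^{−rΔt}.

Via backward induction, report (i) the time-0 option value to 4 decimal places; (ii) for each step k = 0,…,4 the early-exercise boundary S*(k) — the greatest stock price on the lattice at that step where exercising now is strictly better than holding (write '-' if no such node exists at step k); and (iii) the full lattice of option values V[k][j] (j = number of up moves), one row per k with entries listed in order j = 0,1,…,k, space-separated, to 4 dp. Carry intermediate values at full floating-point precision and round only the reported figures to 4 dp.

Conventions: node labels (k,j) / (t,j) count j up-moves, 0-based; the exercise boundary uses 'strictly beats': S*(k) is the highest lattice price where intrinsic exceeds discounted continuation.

price = 7.3317
boundary = - - 75.1139 68.6175 75.1139
tree:
7.3317
11.2991 3.6081
16.6861 6.2588 1.1054
23.1825 10.4893 2.2701 0.0000
29.1170 16.6861 4.6621 0.0000 0.0000
34.5383 23.1825 9.5747 0.0000 0.0000 0.0000

Δt=0.08460, u=1.09468, d=0.91351, q=0.51019, disc=e^(-rΔt)=0.99410
k=5 terminal: V=max(K-S,0) → 34.5383 23.1825 9.5747 0.0000 0.0000 0.0000
k=4: j=0 S=62.6830 intr=29.1170 cont=28.5750 V=29.1170[EX]; j=1 S=75.1139 intr=16.6861 cont=16.1441 V=16.6861[EX]; j=2 S=90.0100 intr=1.7900 cont=4.6621 V=4.6621[hold]; j=3 S=107.8602 intr=0.0000 cont=0.0000 V=0.0000[hold]; j=4 S=129.2504 intr=0.0000 cont=0.0000 V=0.0000[hold]  S*(4)=75.1139
k=3: j=0 S=68.6175 intr=23.1825 cont=22.6405 V=23.1825[EX]; j=1 S=82.2253 intr=9.5747 cont=10.4893 V=10.4893[hold]; j=2 S=98.5317 intr=0.0000 cont=2.2701 V=2.2701[hold]; j=3 S=118.0719 intr=0.0000 cont=0.0000 V=0.0000[hold]  S*(3)=68.6175
k=2: j=0 S=75.1139 intr=16.6861 cont=16.6080 V=16.6861[EX]; j=1 S=90.0100 intr=1.7900 cont=6.2588 V=6.2588[hold]; j=2 S=107.8602 intr=0.0000 cont=1.1054 V=1.1054[hold]  S*(2)=75.1139
k=1: j=0 S=82.2253 intr=9.5747 cont=11.2991 V=11.2991[hold]; j=1 S=98.5317 intr=0.0000 cont=3.6081 V=3.6081[hold]  S*(1)=-
k=0: j=0 S=90.0100 intr=1.7900 cont=7.3317 V=7.3317[hold]  S*(0)=-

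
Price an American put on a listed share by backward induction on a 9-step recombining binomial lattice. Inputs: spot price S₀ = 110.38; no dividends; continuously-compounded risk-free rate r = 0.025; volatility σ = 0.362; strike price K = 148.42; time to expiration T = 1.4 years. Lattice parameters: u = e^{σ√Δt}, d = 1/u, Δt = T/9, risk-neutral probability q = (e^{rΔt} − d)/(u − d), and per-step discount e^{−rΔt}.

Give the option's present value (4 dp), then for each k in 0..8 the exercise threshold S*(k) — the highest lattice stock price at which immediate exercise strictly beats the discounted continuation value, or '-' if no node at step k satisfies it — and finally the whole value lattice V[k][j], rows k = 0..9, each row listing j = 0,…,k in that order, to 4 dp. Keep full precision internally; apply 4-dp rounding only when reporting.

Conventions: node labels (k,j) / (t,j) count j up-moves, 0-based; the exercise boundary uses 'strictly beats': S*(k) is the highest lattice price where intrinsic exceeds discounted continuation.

Δt=0.15556  u=1.15347  d=0.86695  q=0.47797  discount=0.99612
step 9 (expiry): payoffs max(K−S,0) = 117.8825 107.7900 94.3621 76.4964 52.7261 21.1000 0.0000 0.0000 0.0000 0.0000
step 8: (k=8,j=0): S=35.2241, K−S=113.1959, hold=112.6198 ⇒ V=113.1959 exercise | (k=8,j=1): S=46.8654, K−S=101.5546, hold=100.9785 ⇒ V=101.5546 exercise | (k=8,j=2): S=62.3541, K−S=86.0659, hold=85.4898 ⇒ V=86.0659 exercise | (k=8,j=3): S=82.9617, K−S=65.4583, hold=64.8822 ⇒ V=65.4583 exercise | (k=8,j=4): S=110.3800, K−S=38.0400, hold=37.4639 ⇒ V=38.0400 exercise | (k=8,j=5): S=146.8598, K−S=1.5602, hold=10.9722 ⇒ V=10.9722 continue | (k=8,j=6): S=195.3959, K−S=0.0000, hold=0.0000 ⇒ V=0.0000 continue | (k=8,j=7): S=259.9729, K−S=0.0000, hold=0.0000 ⇒ V=0.0000 continue | (k=8,j=8): S=345.8921, K−S=0.0000, hold=0.0000 ⇒ V=0.0000 continue  boundary S*=110.3800
step 7: (k=7,j=0): S=40.6300, K−S=107.7900, hold=107.2140 ⇒ V=107.7900 exercise | (k=7,j=1): S=54.0579, K−S=94.3621, hold=93.7861 ⇒ V=94.3621 exercise | (k=7,j=2): S=71.9236, K−S=76.4964, hold=75.9203 ⇒ V=76.4964 exercise | (k=7,j=3): S=95.6939, K−S=52.7261, hold=52.1501 ⇒ V=52.7261 exercise | (k=7,j=4): S=127.3200, K−S=21.1000, hold=25.0051 ⇒ V=25.0051 continue | (k=7,j=5): S=169.3984, K−S=0.0000, hold=5.7056 ⇒ V=5.7056 continue | (k=7,j=6): S=225.3833, K−S=0.0000, hold=0.0000 ⇒ V=0.0000 continue | (k=7,j=7): S=299.8709, K−S=0.0000, hold=0.0000 ⇒ V=0.0000 continue  boundary S*=95.6939
step 6: (k=6,j=0): S=46.8654, K−S=101.5546, hold=100.9785 ⇒ V=101.5546 exercise | (k=6,j=1): S=62.3541, K−S=86.0659, hold=85.4898 ⇒ V=86.0659 exercise | (k=6,j=2): S=82.9617, K−S=65.4583, hold=64.8822 ⇒ V=65.4583 exercise | (k=6,j=3): S=110.3800, K−S=38.0400, hold=39.3232 ⇒ V=39.3232 continue | (k=6,j=4): S=146.8598, K−S=1.5602, hold=15.7193 ⇒ V=15.7193 continue | (k=6,j=5): S=195.3959, K−S=0.0000, hold=2.9670 ⇒ V=2.9670 continue | (k=6,j=6): S=259.9729, K−S=0.0000, hold=0.0000 ⇒ V=0.0000 continue  boundary S*=82.9617
step 5: (k=5,j=0): S=54.0579, K−S=94.3621, hold=93.7861 ⇒ V=94.3621 exercise | (k=5,j=1): S=71.9236, K−S=76.4964, hold=75.9203 ⇒ V=76.4964 exercise | (k=5,j=2): S=95.6939, K−S=52.7261, hold=52.7610 ⇒ V=52.7610 continue | (k=5,j=3): S=127.3200, K−S=21.1000, hold=27.9325 ⇒ V=27.9325 continue | (k=5,j=4): S=169.3984, K−S=0.0000, hold=9.5868 ⇒ V=9.5868 continue | (k=5,j=5): S=225.3833, K−S=0.0000, hold=1.5428 ⇒ V=1.5428 continue  boundary S*=71.9236
step 4: (k=4,j=0): S=62.3541, K−S=86.0659, hold=85.4898 ⇒ V=86.0659 exercise | (k=4,j=1): S=82.9617, K−S=65.4583, hold=64.8988 ⇒ V=65.4583 exercise | (k=4,j=2): S=110.3800, K−S=38.0400, hold=40.7351 ⇒ V=40.7351 continue | (k=4,j=3): S=146.8598, K−S=1.5602, hold=19.0895 ⇒ V=19.0895 continue | (k=4,j=4): S=195.3959, K−S=0.0000, hold=5.7198 ⇒ V=5.7198 continue  boundary S*=82.9617
step 3: (k=3,j=0): S=71.9236, K−S=76.4964, hold=75.9203 ⇒ V=76.4964 exercise | (k=3,j=1): S=95.6939, K−S=52.7261, hold=53.4332 ⇒ V=53.4332 continue | (k=3,j=2): S=127.3200, K−S=21.1000, hold=30.2713 ⇒ V=30.2713 continue | (k=3,j=3): S=169.3984, K−S=0.0000, hold=12.6499 ⇒ V=12.6499 continue  boundary S*=71.9236
step 2: (k=2,j=0): S=82.9617, K−S=65.4583, hold=65.2189 ⇒ V=65.4583 exercise | (k=2,j=1): S=110.3800, K−S=38.0400, hold=42.1982 ⇒ V=42.1982 continue | (k=2,j=2): S=146.8598, K−S=1.5602, hold=21.7641 ⇒ V=21.7641 continue  boundary S*=82.9617
step 1: (k=1,j=0): S=95.6939, K−S=52.7261, hold=54.1298 ⇒ V=54.1298 continue | (k=1,j=1): S=127.3200, K−S=21.1000, hold=32.3055 ⇒ V=32.3055 continue  boundary S*=-
step 0: (k=0,j=0): S=110.3800, K−S=38.0400, hold=43.5289 ⇒ V=43.5289 continue  boundary S*=-

price = 43.5289
boundary = - - 82.9617 71.9236 82.9617 71.9236 82.9617 95.6939 110.3800
tree:
43.5289
54.1298 32.3055
65.4583 42.1982 21.7641
76.4964 53.4332 30.2713 12.6499
86.0659 65.4583 40.7351 19.0895 5.7198
94.3621 76.4964 52.7610 27.9325 9.5868 1.5428
101.5546 86.0659 65.4583 39.3232 15.7193 2.9670 0.0000
107.7900 94.3621 76.4964 52.7261 25.0051 5.7056 0.0000 0.0000
113.1959 101.5546 86.0659 65.4583 38.0400 10.9722 0.0000 0.0000 0.0000
117.8825 107.7900 94.3621 76.4964 52.7261 21.1000 0.0000 0.0000 0.0000 0.0000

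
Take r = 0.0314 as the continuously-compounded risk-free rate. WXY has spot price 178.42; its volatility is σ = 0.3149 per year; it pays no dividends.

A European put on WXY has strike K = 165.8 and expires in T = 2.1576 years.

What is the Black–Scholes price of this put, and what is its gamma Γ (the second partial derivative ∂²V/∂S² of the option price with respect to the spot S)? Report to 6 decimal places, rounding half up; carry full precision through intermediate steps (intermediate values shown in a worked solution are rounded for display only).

price = 20.125005
Γ = 0.004186

σ√T = 0.3149·√2.1576 = 0.462549
d₁ = (ln(S/K) + (r+σ²/2)T) / (σ√T) = (ln(178.42/165.8) + (0.0314+0.3149²/2)·2.1576) / 0.462549 = (0.073358 + 0.174725) / 0.462549 = 0.536338
d₂ = d₁ − σ√T = 0.536338 − 0.462549 = 0.073788
e^{−rT} = 0.934495
N(−d₁) = 0.295863,  N(−d₂) = 0.470589
Put price V = K·e^{−rT}·N(−d₂) − S·N(−d₁) = 72.912807 − 52.787802 = 20.125005
φ(d₁) = (1/√(2π))·e^{−d₁²/2} = 0.345498
Γ = φ(d₁) / (S·σ·√T) = 0.004186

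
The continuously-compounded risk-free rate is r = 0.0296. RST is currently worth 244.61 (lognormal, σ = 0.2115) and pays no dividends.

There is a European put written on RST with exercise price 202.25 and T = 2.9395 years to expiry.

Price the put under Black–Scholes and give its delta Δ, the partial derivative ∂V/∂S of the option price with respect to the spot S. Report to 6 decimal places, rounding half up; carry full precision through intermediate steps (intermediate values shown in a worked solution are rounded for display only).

σ√T = 0.2115·√2.9395 = 0.362616
d₁ = (ln(S/K) + (r+σ²/2)T) / (σ√T) = (ln(244.61/202.25) + (0.0296+0.2115²/2)·2.9395) / 0.362616 = (0.190161 + 0.152754) / 0.362616 = 0.945669
d₂ = d₁ − σ√T = 0.945669 − 0.362616 = 0.583053
e^{−rT} = 0.916669
N(−d₁) = 0.172159,  N(−d₂) = 0.279929
Put price V = K·e^{−rT}·N(−d₂) − S·N(−d₁) = 51.897729 − 42.111718 = 9.786011
Δ = −N(−d₁) = -0.172159

price = 9.786011
Δ = -0.172159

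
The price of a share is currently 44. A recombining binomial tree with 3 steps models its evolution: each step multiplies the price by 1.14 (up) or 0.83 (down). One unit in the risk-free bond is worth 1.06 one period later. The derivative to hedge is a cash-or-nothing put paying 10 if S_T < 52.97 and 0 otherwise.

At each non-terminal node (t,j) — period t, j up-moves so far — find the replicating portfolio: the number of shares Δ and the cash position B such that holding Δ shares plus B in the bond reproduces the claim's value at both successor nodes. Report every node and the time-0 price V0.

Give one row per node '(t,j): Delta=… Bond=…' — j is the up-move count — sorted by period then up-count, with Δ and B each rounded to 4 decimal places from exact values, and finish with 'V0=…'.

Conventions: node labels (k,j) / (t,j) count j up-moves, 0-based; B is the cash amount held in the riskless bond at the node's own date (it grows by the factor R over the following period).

Under the risk-neutral measure, an up-move has probability p* = (R−d)/(u−d) = 0.7419 and values discount at R = 1.06.
Payoffs at expiry: V(3,0)=10.0000, V(3,1)=10.0000, V(3,2)=10.0000, V(3,3)=0.0000
Node (2,0) S=30.3116: V=(p*·10.0000+(1−p*)·10.0000)/1.06=9.4340; Δ=(10.0000−10.0000)/(34.5552−25.1586)=0.0000; B=V−Δ·S=9.4340
Node (2,1) S=41.6328: V=(p*·10.0000+(1−p*)·10.0000)/1.06=9.4340; Δ=(10.0000−10.0000)/(47.4614−34.5552)=0.0000; B=V−Δ·S=9.4340
Node (2,2) S=57.1824: V=(p*·0.0000+(1−p*)·10.0000)/1.06=2.4346; Δ=(0.0000−10.0000)/(65.1879−47.4614)=-0.5641; B=V−Δ·S=34.6926
Node (1,0) S=36.5200: V=(p*·9.4340+(1−p*)·9.4340)/1.06=8.9000; Δ=(9.4340−9.4340)/(41.6328−30.3116)=0.0000; B=V−Δ·S=8.9000
Node (1,1) S=50.1600: V=(p*·2.4346+(1−p*)·9.4340)/1.06=4.0008; Δ=(2.4346−9.4340)/(57.1824−41.6328)=-0.4501; B=V−Δ·S=26.5795
Node (0,0) S=44.0000: V=(p*·4.0008+(1−p*)·8.9000)/1.06=4.9671; Δ=(4.0008−8.9000)/(50.1600−36.5200)=-0.3592; B=V−Δ·S=20.7708
As a check, the time-0 holding Δ(0,0)·S0 + B(0,0) comes to 4.9671 — exactly V0.

(0,0): Delta=-0.3592 Bond=20.7708
(1,0): Delta=0.0000 Bond=8.9000
(1,1): Delta=-0.4501 Bond=26.5795
(2,0): Delta=0.0000 Bond=9.4340
(2,1): Delta=0.0000 Bond=9.4340
(2,2): Delta=-0.5641 Bond=34.6926
V0=4.9671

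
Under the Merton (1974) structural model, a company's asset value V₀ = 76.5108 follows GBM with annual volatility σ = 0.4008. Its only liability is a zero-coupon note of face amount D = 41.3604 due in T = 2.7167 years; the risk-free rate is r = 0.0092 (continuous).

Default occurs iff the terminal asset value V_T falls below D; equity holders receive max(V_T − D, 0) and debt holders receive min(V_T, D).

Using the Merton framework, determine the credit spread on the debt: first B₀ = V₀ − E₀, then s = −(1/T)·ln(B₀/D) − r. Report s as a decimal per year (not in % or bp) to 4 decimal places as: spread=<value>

spread=0.0298

Work the structural quantities from V₀ = 76.5108 against face 41.3604:
d₁ = [ln(V₀/D) + (r + σ²/2)T] / (σ√T)
   = [ln(76.5108/41.3604) + (0.0092 + 0.5·0.4008²)·2.7167] / (0.4008·√2.7167)
   = [0.615108 + 0.243200] / 0.660615 = 1.299255
d₂ = d₁ − σ√T = 1.299255 − 0.660615 = 0.638640
N(d₁) = 0.903072,  N(d₂) = 0.738471,  e^(−rT) = 0.975316
E₀ = V₀·N(d₁) − D·e^(−rT)·N(d₂)
   = 76.5108·0.903072 − 41.3604·0.975316·0.738471 = 39.305205
B₀ = V₀ − E₀ = 76.5108 − 39.305205 = 37.205595
spread = −(1/T)·ln(B₀/D) − r = −(1/2.7167)·ln(37.205595/41.3604) − 0.0092 = 0.02976814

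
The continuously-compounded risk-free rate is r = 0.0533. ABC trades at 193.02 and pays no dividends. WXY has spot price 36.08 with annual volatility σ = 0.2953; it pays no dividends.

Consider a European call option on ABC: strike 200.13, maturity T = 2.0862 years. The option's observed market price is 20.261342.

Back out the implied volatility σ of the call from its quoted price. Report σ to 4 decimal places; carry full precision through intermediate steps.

At σ = 0.1123 the Black–Scholes value reproduces the quote:
σ√T = 0.1123·√2.0862 = 0.162203
d₁ = (ln(S/K) + (r+σ²/2)T) / (σ√T) = (ln(193.02/200.13) + (0.0533+0.1123²/2)·2.0862) / 0.162203 = (-0.036173 + 0.124349) / 0.162203 = 0.543616
d₂ = d₁ − σ√T = 0.543616 − 0.162203 = 0.381414
e^{−rT} = 0.894765
N(d₁) = 0.706647,  N(d₂) = 0.648552
V = S·N(d₁) − K·e^{−rT}·N(d₂) = 136.397045 − 116.135703 = 20.261342 (equal to the quote); since ∂V/∂σ > 0 for all σ, the implied volatility is unique

sigma = 0.1123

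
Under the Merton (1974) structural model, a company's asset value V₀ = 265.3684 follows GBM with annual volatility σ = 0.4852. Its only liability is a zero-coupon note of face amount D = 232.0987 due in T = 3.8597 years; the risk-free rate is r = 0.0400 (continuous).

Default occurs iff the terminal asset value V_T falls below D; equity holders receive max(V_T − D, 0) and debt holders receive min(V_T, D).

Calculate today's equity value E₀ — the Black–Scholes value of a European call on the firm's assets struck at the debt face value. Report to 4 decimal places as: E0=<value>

E0=121.8286

Apply the equity-as-call identities (strike 232.0987, horizon 3.8597 years):
d₁ = [ln(V₀/D) + (r + σ²/2)T] / (σ√T)
   = [ln(265.3684/232.0987) + (0.0400 + 0.5·0.4852²)·3.8597] / (0.4852·√3.8597)
   = [0.133956 + 0.608711] / 0.953230 = 0.779107
d₂ = d₁ − σ√T = 0.779107 − 0.953230 = -0.174123
N(d₁) = 0.782042,  N(d₂) = 0.430884,  e^(−rT) = 0.856939
E₀ = V₀·N(d₁) − D·e^(−rT)·N(d₂)
   = 265.3684·0.782042 − 232.0987·0.856939·0.430884 = 121.828568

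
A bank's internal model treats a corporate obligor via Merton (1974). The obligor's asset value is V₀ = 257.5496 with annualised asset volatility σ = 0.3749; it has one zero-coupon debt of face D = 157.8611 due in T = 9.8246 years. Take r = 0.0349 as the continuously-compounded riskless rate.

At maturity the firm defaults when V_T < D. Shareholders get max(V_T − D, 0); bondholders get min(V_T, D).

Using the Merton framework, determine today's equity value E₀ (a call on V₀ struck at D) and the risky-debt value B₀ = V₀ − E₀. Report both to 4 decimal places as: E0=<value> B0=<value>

E0=171.0318 B0=86.5178

Equity is a call on the firm's assets struck at D = 157.8611:
d₁ = [ln(V₀/D) + (r + σ²/2)T] / (σ√T)
   = [ln(257.5496/157.8611) + (0.0349 + 0.5·0.3749²)·9.8246] / (0.3749·√9.8246)
   = [0.489497 + 1.033302] / 1.175095 = 1.295895
d₂ = d₁ − σ√T = 1.295895 − 1.175095 = 0.120800
N(d₁) = 0.902494,  N(d₂) = 0.548075,  e^(−rT) = 0.709724
E₀ = V₀·N(d₁) − D·e^(−rT)·N(d₂)
   = 257.5496·0.902494 − 157.8611·0.709724·0.548075 = 171.031811
B₀ = V₀ − E₀ = 257.5496 − 171.031811 = 86.517789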